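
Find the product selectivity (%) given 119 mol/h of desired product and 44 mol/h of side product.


Selectivity = desired / (desired + undesired) * 100
Total products = 119 + 44 = 163 mol/h
S = 119 / 163 * 100
= 0.7301 * 100
= 73.01 %

73.01 %


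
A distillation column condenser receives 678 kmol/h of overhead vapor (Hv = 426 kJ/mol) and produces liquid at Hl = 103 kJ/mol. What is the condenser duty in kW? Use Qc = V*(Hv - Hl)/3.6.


Qc = 678 * (426 - 103) / 3.6 = 678 * 323 / 3.6 = 60830

60830 kW


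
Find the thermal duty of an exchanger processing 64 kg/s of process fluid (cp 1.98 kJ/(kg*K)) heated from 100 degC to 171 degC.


Q = m_dot * cp * delta_T
delta_T = 171 - 100 = 71 K
Q = 64 * 1.98 * 71
= 126.72 * 71
= 8997.12 kW

8997.12 kW


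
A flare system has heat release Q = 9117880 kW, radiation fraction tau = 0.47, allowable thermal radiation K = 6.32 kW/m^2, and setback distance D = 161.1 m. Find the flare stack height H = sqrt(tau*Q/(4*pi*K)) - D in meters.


tau*Q/(4*pi*K) = 0.47 * 9117880 / (4 * pi * 6.32) = 53959.1
sqrt(53959.1) = 232.291
H = 232.291 - 161.1 = 71.19

71.19 m


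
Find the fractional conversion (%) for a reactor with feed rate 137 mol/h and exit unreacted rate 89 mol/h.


X = (F_in - F_out) / F_in * 100
Moles reacted = 137 - 89 = 48
X = 48 / 137 * 100
= 0.3504 * 100
= 35.04 %

35.04 %


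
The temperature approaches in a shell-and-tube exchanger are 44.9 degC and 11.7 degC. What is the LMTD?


LMTD = (dT1 - dT2) / ln(dT1/dT2)
= (44.9 - 11.7) / ln(44.9 / 11.7) = 33.2 / 1.34485 = 24.69

24.69 degC


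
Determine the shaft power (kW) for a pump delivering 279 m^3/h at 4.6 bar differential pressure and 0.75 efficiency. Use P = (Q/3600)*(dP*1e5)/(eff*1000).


Q = 279 / 3600 = 0.0775 m^3/s
P = 0.0775 * (4.6 * 1e5) / 0.75 / 1000 = 47.53

47.53 kW


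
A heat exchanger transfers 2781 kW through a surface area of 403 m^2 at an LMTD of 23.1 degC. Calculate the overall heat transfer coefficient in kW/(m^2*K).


From Q = U*A*LMTD, U = Q / (A * LMTD)
U = 2781 / (403 * 23.1) = 2781 / 9309.3 = 0.2987

0.2987 kW/(m^2*K)


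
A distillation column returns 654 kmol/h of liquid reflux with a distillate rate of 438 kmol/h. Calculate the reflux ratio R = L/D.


Reflux ratio definition: R = L / D (liquid returned / distillate withdrawn)
L = 654 kmol/h, D = 438 kmol/h
R = 654 / 438 = 1.493

1.493


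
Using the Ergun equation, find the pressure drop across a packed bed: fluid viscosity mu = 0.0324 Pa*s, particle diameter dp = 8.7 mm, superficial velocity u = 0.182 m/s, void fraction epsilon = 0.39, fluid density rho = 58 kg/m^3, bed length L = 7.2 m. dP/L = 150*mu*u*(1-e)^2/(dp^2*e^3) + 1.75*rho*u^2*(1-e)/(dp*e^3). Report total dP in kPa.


dp = 8.7 mm = 0.0087 m
Viscous term = 150*0.0324*0.182*(1-0.39)^2 / (0.0087^2*0.39^3) = 73305.2
Inertial term = 1.75*58*0.182^2*(1-0.39) / (0.0087*0.39^3) = 3973.98
dP/L = 73305.2 + 3973.98 = 77279.2 Pa/m
dP = 77279.2 * 7.2 / 1000 = 556.4 kPa

556.4 kPa


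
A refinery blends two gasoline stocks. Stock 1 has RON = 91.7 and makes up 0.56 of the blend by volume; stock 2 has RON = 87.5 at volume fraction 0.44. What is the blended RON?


Linear blending: RON_blend = sum(vi * RONi)
Contribution 1: 0.56 * 91.7 = 51.352
Contribution 2: 0.44 * 87.5 = 38.5
RON_blend = 51.352 + 38.5 = 89.852

89.852


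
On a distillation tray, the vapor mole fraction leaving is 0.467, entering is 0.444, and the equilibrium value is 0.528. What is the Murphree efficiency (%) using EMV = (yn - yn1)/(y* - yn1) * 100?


Murphree vapor efficiency: EMV = (y_n - y_(n-1)) / (y*_n - y_(n-1)) * 100
EMV = (0.467 - 0.444) / (0.528 - 0.444) * 100 = 0.023 / 0.084 * 100 = 27.38

27.38 %


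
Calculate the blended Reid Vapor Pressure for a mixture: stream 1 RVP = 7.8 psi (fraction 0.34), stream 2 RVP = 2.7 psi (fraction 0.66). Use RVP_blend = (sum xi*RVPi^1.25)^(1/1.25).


Chevron index: RVP_blend = (sum xi*RVPi^1.25)^(1/1.25)
RVP^1.25 terms: 0.34 * 7.8^1.25 + 0.66 * 2.7^1.25 = 6.71625
RVP_blend = 6.71625^(1/1.25) = 4.589

4.589 psi


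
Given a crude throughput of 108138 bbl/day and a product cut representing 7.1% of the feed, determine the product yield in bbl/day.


Crude throughput = 108138 bbl/day
Fraction yield = 7.1%
yield = throughput * fraction / 100
yield = 108138 * 7.1 / 100 = 7677.798

7677.798 bbl/day


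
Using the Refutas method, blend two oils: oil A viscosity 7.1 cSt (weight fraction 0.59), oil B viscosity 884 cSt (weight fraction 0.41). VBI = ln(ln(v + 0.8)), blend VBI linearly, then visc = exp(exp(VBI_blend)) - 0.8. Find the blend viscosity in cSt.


Refutas method: VBN_i = 14.534*ln(ln(visc_i + 0.8)) + 10.975, blended linearly by mass fraction; since VBN is linear in VBI_i = ln(ln(visc_i + 0.8)) and the fractions sum to 1, blend VBI directly: visc = exp(exp(VBI_blend)) - 0.8
VBI_1 = ln(ln(7.1 + 0.8)) = 0.726032
VBI_2 = ln(ln(884 + 0.8)) = 1.91477
VBI_blend = 0.59 * 0.726032 + 0.41 * 1.91477 = 1.21341
visc_blend = exp(exp(1.21341)) - 0.8 = 28.13

28.13 cSt


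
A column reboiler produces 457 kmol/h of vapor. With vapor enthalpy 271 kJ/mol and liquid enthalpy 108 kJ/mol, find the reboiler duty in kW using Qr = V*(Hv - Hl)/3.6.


Qr = 457 * (271 - 108) / 3.6 = 457 * 163 / 3.6 = 20690

20690 kW


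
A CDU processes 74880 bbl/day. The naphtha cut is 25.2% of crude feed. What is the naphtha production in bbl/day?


Crude throughput = 74880 bbl/day
Fraction yield = 25.2%
yield = throughput * fraction / 100
yield = 74880 * 25.2 / 100 = 18869.76

18869.76 bbl/day


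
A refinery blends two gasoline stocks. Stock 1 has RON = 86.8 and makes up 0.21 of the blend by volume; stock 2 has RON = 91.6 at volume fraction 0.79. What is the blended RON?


Linear blending: RON_blend = sum(vi * RONi)
Contribution 1: 0.21 * 86.8 = 18.228
Contribution 2: 0.79 * 91.6 = 72.364
RON_blend = 18.228 + 72.364 = 90.592

90.592


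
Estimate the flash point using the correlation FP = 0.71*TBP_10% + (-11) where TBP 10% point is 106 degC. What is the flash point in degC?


FP = 0.71 * 106 + (-11) = 64.26

64.26 degC


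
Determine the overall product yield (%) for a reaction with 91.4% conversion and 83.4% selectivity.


Overall yield = conversion (%) * selectivity (%) / 100
Conversion = 91.4%, Selectivity = 83.4%
Y = 91.4 * 83.4 / 100
= 76.2276 %

76.2276 %


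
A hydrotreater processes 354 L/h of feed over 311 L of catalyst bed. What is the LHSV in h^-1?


LHSV = volumetric feed rate / catalyst volume
= 354 L/h / 311 L
= 1.138 h^-1

1.138 h^-1


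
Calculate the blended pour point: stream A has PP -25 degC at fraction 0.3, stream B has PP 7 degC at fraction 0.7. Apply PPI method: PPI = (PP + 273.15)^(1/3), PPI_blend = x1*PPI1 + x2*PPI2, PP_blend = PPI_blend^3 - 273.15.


PPI_1 = (-25 + 273.15)^(1/3) = 6.284028
PPI_2 = (7 + 273.15)^(1/3) = 6.543301
PPI_blend = 0.3 * 6.284028 + 0.7 * 6.543301 = 6.465519
PP_blend = 6.465519^3 - 273.15 = 270.2777 - 273.15 = -2.87

-2.87 degC


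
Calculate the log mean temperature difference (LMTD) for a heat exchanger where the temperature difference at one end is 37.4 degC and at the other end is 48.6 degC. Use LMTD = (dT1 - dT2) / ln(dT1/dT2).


LMTD = (dT1 - dT2) / ln(dT1/dT2)
= (37.4 - 48.6) / ln(37.4 / 48.6) = -11.2 / -0.261953 = 42.76

42.76 degC


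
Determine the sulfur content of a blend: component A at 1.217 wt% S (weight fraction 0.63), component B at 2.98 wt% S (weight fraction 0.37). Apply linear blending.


Linear sulfur blending: S_blend = x1*S1 + x2*S2
Contribution 1: 0.63 * 1.217 = 0.76671 wt%
Contribution 2: 0.37 * 2.98 = 1.1026 wt%
S_blend = 0.76671 + 1.1026 = 1.86931

1.86931 wt%


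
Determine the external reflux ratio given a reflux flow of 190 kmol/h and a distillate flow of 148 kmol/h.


Reflux ratio definition: R = L / D (liquid returned / distillate withdrawn)
L = 190 kmol/h, D = 148 kmol/h
R = 190 / 148 = 1.284

1.284


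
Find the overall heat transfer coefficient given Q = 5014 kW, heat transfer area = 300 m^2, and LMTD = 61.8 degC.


From Q = U*A*LMTD, U = Q / (A * LMTD)
U = 5014 / (300 * 61.8) = 5014 / 18540 = 0.2704

0.2704 kW/(m^2*K)


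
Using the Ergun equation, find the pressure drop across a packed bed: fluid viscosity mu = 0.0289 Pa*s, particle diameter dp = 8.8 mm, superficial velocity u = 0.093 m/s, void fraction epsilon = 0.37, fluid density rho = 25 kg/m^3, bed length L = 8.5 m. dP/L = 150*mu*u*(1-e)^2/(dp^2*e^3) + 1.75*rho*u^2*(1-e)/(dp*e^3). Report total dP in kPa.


dp = 8.8 mm = 0.0088 m
Viscous term = 150*0.0289*0.093*(1-0.37)^2 / (0.0088^2*0.37^3) = 40792.7
Inertial term = 1.75*25*0.093^2*(1-0.37) / (0.0088*0.37^3) = 534.806
dP/L = 40792.7 + 534.806 = 41327.5 Pa/m
dP = 41327.5 * 8.5 / 1000 = 351.3 kPa

351.3 kPa


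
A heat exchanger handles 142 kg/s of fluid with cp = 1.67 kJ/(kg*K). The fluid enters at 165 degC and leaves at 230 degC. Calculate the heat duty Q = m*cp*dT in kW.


Q = m_dot * cp * delta_T
delta_T = 230 - 165 = 65 K
Q = 142 * 1.67 * 65
= 237.14 * 65
= 15414.1 kW

15414.1 kW


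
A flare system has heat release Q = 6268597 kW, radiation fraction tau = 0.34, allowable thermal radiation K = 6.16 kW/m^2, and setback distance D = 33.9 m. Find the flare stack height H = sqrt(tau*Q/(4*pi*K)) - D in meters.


tau*Q/(4*pi*K) = 0.34 * 6268597 / (4 * pi * 6.16) = 27533.3
sqrt(27533.3) = 165.932
H = 165.932 - 33.9 = 132.0

132.0 m


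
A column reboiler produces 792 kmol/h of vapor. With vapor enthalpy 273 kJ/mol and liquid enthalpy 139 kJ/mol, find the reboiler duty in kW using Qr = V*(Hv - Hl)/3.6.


Qr = 792 * (273 - 139) / 3.6 = 792 * 134 / 3.6 = 29480

29480 kW


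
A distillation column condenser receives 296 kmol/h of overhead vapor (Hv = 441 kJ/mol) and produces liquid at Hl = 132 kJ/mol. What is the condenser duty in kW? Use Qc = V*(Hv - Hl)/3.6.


Qc = 296 * (441 - 132) / 3.6 = 296 * 309 / 3.6 = 25410

25410 kW


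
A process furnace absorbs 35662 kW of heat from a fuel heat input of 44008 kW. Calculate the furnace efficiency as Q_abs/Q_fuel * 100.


Furnace efficiency = Q_absorbed / Q_fuel * 100
= 35662 / 44008 * 100 = 81.04

81.04 %


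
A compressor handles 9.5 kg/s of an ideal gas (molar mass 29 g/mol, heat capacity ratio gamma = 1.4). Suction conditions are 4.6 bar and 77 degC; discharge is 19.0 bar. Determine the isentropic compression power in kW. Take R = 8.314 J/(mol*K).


Isentropic work: W = m*(gamma/(gamma-1))*(R*T1/MW)*((P2/P1)^((gamma-1)/gamma) - 1)
T1 = 77 + 273.15 = 350.15 K
Pressure ratio = 19.0 / 4.6 = 4.13043
Exponent = (1.4 - 1)/1.4 = 0.285714
(P2/P1)^exp - 1 = 4.13043^0.285714 - 1 = 0.49968
W = 9.5 * 1.4 / 0.4 * 8.314 * 350.15 / 29 * 0.49968 = 1668

1668 kW


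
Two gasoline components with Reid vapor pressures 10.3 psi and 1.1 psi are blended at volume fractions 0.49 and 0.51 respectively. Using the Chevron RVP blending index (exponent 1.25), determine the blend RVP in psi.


Chevron index: RVP_blend = (sum xi*RVPi^1.25)^(1/1.25)
RVP^1.25 terms: 0.49 * 10.3^1.25 + 0.51 * 1.1^1.25 = 9.61607
RVP_blend = 9.61607^(1/1.25) = 6.115

6.115 psi


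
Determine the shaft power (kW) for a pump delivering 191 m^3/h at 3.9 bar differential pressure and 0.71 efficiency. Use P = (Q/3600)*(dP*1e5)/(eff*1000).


Q = 191 / 3600 = 0.0530556 m^3/s
P = 0.0530556 * (3.9 * 1e5) / 0.71 / 1000 = 29.14

29.14 kW


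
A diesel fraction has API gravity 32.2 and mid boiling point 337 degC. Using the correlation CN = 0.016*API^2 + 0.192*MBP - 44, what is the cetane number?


CN = 0.016 * 32.2^2 + 0.192 * 337 - 44
CN = 16.58944 + 64.704 - 44 = 37.29344

37.29344


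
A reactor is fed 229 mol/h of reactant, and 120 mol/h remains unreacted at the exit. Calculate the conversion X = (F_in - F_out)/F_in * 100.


X = (F_in - F_out) / F_in * 100
Moles reacted = 229 - 120 = 109
X = 109 / 229 * 100
= 0.4760 * 100
= 47.60 %

47.60 %


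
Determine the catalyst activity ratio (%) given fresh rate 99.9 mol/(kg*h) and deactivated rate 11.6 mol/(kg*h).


Activity (%) = (rate_used / rate_fresh) * 100
rate_used = 11.6, rate_fresh = 99.9
= (11.6 / 99.9) * 100
= 0.1161 * 100 = 11.61

11.61 %


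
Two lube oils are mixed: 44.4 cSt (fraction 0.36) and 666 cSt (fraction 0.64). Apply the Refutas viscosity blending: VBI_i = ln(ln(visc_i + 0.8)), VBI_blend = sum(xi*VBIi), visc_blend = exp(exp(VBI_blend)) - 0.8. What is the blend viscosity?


Refutas method: VBN_i = 14.534*ln(ln(visc_i + 0.8)) + 10.975, blended linearly by mass fraction; since VBN is linear in VBI_i = ln(ln(visc_i + 0.8)) and the fractions sum to 1, blend VBI directly: visc = exp(exp(VBI_blend)) - 0.8
VBI_1 = ln(ln(44.4 + 0.8)) = 1.33792
VBI_2 = ln(ln(666 + 0.8)) = 1.87219
VBI_blend = 0.36 * 1.33792 + 0.64 * 1.87219 = 1.67985
visc_blend = exp(exp(1.67985)) - 0.8 = 212.9

212.9 cSt


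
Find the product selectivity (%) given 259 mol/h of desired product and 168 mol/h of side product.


Selectivity = desired / (desired + undesired) * 100
Total products = 259 + 168 = 427 mol/h
S = 259 / 427 * 100
= 0.6066 * 100
= 60.66 %

60.66 %


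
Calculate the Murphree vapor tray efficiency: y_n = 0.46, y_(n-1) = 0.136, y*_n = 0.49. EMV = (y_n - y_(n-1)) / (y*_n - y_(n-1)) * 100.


Murphree vapor efficiency: EMV = (y_n - y_(n-1)) / (y*_n - y_(n-1)) * 100
EMV = (0.46 - 0.136) / (0.49 - 0.136) * 100 = 0.324 / 0.354 * 100 = 91.53

91.53 %


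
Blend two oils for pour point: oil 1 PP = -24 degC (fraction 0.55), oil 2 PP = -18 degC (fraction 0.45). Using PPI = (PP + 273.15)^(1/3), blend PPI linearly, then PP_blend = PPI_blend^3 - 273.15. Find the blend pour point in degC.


PPI_1 = (-24 + 273.15)^(1/3) = 6.292458
PPI_2 = (-18 + 273.15)^(1/3) = 6.342569
PPI_blend = 0.55 * 6.292458 + 0.45 * 6.342569 = 6.315008
PP_blend = 6.315008^3 - 273.15 = 251.8383 - 273.15 = -21.31

-21.31 degC


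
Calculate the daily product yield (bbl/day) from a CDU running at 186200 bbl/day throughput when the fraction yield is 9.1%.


Crude throughput = 186200 bbl/day
Fraction yield = 9.1%
yield = throughput * fraction / 100
yield = 186200 * 9.1 / 100 = 16944.2

16944.2 bbl/day


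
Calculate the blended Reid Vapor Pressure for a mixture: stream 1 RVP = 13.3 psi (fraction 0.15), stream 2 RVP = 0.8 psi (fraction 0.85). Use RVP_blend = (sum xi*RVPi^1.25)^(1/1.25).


Chevron index: RVP_blend = (sum xi*RVPi^1.25)^(1/1.25)
RVP^1.25 terms: 0.15 * 13.3^1.25 + 0.85 * 0.8^1.25 = 4.45294
RVP_blend = 4.45294^(1/1.25) = 3.303

3.303 psi


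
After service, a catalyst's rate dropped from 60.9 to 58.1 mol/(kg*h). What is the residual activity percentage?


Activity (%) = (rate_used / rate_fresh) * 100
rate_used = 58.1, rate_fresh = 60.9
= (58.1 / 60.9) * 100
= 0.9540 * 100 = 95.40

95.40 %


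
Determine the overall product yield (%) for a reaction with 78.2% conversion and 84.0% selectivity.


Overall yield = conversion (%) * selectivity (%) / 100
Conversion = 78.2%, Selectivity = 84.0%
Y = 78.2 * 84.0 / 100
= 65.688 %

65.688 %


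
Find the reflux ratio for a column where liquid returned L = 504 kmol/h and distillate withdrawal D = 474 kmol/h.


Reflux ratio definition: R = L / D (liquid returned / distillate withdrawn)
L = 504 kmol/h, D = 474 kmol/h
R = 504 / 474 = 1.063

1.063


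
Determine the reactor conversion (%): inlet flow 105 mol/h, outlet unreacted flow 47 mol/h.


X = (F_in - F_out) / F_in * 100
Moles reacted = 105 - 47 = 58
X = 58 / 105 * 100
= 0.5524 * 100
= 55.24 %

55.24 %


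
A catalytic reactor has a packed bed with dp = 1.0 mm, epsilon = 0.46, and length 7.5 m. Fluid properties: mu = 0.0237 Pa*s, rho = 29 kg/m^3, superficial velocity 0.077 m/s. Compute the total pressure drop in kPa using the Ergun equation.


dp = 1.0 mm = 0.001 m
Viscous term = 150*0.0237*0.077*(1-0.46)^2 / (0.001^2*0.46^3) = 820058
Inertial term = 1.75*29*0.077^2*(1-0.46) / (0.001*0.46^3) = 1669.31
dP/L = 820058 + 1669.31 = 821727 Pa/m
dP = 821727 * 7.5 / 1000 = 6163 kPa

6163 kPa


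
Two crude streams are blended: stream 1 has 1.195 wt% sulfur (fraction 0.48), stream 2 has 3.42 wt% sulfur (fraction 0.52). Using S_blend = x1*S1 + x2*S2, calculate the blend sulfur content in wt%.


Linear sulfur blending: S_blend = x1*S1 + x2*S2
Contribution 1: 0.48 * 1.195 = 0.5736 wt%
Contribution 2: 0.52 * 3.42 = 1.7784 wt%
S_blend = 0.5736 + 1.7784 = 2.352

2.352 wt%


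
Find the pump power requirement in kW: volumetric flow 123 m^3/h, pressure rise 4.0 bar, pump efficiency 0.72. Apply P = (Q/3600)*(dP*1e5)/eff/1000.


Q = 123 / 3600 = 0.0341667 m^3/s
P = 0.0341667 * (4.0 * 1e5) / 0.72 / 1000 = 18.98

18.98 kW


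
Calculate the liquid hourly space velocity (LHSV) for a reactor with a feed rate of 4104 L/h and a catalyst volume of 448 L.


LHSV = volumetric feed rate / catalyst volume
= 4104 L/h / 448 L
= 9.161 h^-1

9.161 h^-1


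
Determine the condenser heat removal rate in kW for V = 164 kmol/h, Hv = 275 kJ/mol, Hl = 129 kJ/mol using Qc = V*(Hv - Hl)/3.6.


Qc = 164 * (275 - 129) / 3.6 = 164 * 146 / 3.6 = 6651

6651 kW


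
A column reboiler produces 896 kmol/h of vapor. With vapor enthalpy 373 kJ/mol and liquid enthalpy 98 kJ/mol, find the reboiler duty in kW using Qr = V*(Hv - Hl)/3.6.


Qr = 896 * (373 - 98) / 3.6 = 896 * 275 / 3.6 = 68440

68440 kW


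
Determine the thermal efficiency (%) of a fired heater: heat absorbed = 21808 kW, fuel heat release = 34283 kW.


Furnace efficiency = Q_absorbed / Q_fuel * 100
= 21808 / 34283 * 100 = 63.61

63.61 %


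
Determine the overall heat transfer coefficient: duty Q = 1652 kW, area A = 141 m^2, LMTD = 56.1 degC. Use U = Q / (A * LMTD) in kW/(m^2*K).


From Q = U*A*LMTD, U = Q / (A * LMTD)
U = 1652 / (141 * 56.1) = 1652 / 7910.1 = 0.2088

0.2088 kW/(m^2*K)


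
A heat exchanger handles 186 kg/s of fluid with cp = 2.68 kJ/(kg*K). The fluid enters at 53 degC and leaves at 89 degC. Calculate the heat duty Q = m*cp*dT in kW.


Q = m_dot * cp * delta_T
delta_T = 89 - 53 = 36 K
Q = 186 * 2.68 * 36
= 498.48 * 36
= 17945.28 kW

17945.28 kW


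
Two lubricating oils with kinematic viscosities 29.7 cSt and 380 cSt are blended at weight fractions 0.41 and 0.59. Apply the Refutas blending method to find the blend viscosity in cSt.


Refutas method: VBN_i = 14.534*ln(ln(visc_i + 0.8)) + 10.975, blended linearly by mass fraction; since VBN is linear in VBI_i = ln(ln(visc_i + 0.8)) and the fractions sum to 1, blend VBI directly: visc = exp(exp(VBI_blend)) - 0.8
VBI_1 = ln(ln(29.7 + 0.8)) = 1.22898
VBI_2 = ln(ln(380 + 0.8)) = 1.78209
VBI_blend = 0.41 * 1.22898 + 0.59 * 1.78209 = 1.55531
visc_blend = exp(exp(1.55531)) - 0.8 = 113.2

113.2 cSt


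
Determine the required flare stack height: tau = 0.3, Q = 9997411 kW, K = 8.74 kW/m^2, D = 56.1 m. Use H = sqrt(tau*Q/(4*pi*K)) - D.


tau*Q/(4*pi*K) = 0.3 * 9997411 / (4 * pi * 8.74) = 27307.8
sqrt(27307.8) = 165.251
H = 165.251 - 56.1 = 109.2

109.2 m


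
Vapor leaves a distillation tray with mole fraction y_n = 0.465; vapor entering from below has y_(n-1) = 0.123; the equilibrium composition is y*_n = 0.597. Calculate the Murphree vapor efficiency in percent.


Murphree vapor efficiency: EMV = (y_n - y_(n-1)) / (y*_n - y_(n-1)) * 100
EMV = (0.465 - 0.123) / (0.597 - 0.123) * 100 = 0.342 / 0.474 * 100 = 72.15

72.15 %


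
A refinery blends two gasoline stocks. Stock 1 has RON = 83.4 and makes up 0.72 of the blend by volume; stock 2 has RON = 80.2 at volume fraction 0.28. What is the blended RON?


Linear blending: RON_blend = sum(vi * RONi)
Contribution 1: 0.72 * 83.4 = 60.048
Contribution 2: 0.28 * 80.2 = 22.456
RON_blend = 60.048 + 22.456 = 82.504

82.504


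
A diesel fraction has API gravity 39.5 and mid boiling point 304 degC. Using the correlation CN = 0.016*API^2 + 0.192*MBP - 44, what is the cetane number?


CN = 0.016 * 39.5^2 + 0.192 * 304 - 44
CN = 24.964 + 58.368 - 44 = 39.332

39.332


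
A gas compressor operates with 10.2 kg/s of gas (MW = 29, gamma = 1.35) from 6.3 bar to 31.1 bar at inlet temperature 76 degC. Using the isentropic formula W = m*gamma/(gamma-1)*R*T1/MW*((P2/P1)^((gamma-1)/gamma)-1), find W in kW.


Isentropic work: W = m*(gamma/(gamma-1))*(R*T1/MW)*((P2/P1)^((gamma-1)/gamma) - 1)
T1 = 76 + 273.15 = 349.15 K
Pressure ratio = 31.1 / 6.3 = 4.93651
Exponent = (1.35 - 1)/1.35 = 0.259259
(P2/P1)^exp - 1 = 4.93651^0.259259 - 1 = 0.512779
W = 10.2 * 1.35 / 0.35 * 8.314 * 349.15 / 29 * 0.512779 = 2019

2019 kW


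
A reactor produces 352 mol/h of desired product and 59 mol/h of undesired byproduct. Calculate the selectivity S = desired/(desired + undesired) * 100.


Selectivity = desired / (desired + undesired) * 100
Total products = 352 + 59 = 411 mol/h
S = 352 / 411 * 100
= 0.8564 * 100
= 85.64 %

85.64 %


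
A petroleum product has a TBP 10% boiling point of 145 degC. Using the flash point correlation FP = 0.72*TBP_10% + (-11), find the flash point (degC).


FP = 0.72 * 145 + (-11) = 93.4

93.4 degC


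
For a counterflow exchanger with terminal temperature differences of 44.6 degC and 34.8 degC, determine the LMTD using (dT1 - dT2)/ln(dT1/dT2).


LMTD = (dT1 - dT2) / ln(dT1/dT2)
= (44.6 - 34.8) / ln(44.6 / 34.8) = 9.8 / 0.248116 = 39.50

39.50 degC


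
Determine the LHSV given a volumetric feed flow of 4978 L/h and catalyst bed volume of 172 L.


LHSV = volumetric feed rate / catalyst volume
= 4978 L/h / 172 L
= 28.94 h^-1

28.94 h^-1


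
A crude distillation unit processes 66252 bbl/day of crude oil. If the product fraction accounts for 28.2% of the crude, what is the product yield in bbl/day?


Crude throughput = 66252 bbl/day
Fraction yield = 28.2%
yield = throughput * fraction / 100
yield = 66252 * 28.2 / 100 = 18683.064

18683.064 bbl/day


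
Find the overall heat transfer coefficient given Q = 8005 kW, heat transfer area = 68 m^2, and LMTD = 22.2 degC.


From Q = U*A*LMTD, U = Q / (A * LMTD)
U = 8005 / (68 * 22.2) = 8005 / 1509.6 = 5.303

5.303 kW/(m^2*K)


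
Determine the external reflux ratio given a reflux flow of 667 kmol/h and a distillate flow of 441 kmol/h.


Reflux ratio definition: R = L / D (liquid returned / distillate withdrawn)
L = 667 kmol/h, D = 441 kmol/h
R = 667 / 441 = 1.512

1.512


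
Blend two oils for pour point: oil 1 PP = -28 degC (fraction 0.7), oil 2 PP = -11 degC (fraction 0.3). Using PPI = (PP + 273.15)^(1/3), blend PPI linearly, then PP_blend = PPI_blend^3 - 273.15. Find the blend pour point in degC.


PPI_1 = (-28 + 273.15)^(1/3) = 6.258601
PPI_2 = (-11 + 273.15)^(1/3) = 6.400049
PPI_blend = 0.7 * 6.258601 + 0.3 * 6.400049 = 6.301035
PP_blend = 6.301035^3 - 273.15 = 250.1703 - 273.15 = -22.98

-22.98 degC


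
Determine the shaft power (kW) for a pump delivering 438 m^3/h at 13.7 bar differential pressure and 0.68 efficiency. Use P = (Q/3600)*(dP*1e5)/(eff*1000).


Q = 438 / 3600 = 0.121667 m^3/s
P = 0.121667 * (13.7 * 1e5) / 0.68 / 1000 = 245.1

245.1 kW


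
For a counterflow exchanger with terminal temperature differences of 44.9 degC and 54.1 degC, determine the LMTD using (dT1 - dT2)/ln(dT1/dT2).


LMTD = (dT1 - dT2) / ln(dT1/dT2)
= (44.9 - 54.1) / ln(44.9 / 54.1) = -9.2 / -0.186396 = 49.36

49.36 degC


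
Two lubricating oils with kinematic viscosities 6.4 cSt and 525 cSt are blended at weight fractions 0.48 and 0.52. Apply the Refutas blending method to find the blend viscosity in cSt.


Refutas method: VBN_i = 14.534*ln(ln(visc_i + 0.8)) + 10.975, blended linearly by mass fraction; since VBN is linear in VBI_i = ln(ln(visc_i + 0.8)) and the fractions sum to 1, blend VBI directly: visc = exp(exp(VBI_blend)) - 0.8
VBI_1 = ln(ln(6.4 + 0.8)) = 0.680103
VBI_2 = ln(ln(525 + 0.8)) = 1.83497
VBI_blend = 0.48 * 0.680103 + 0.52 * 1.83497 = 1.28063
visc_blend = exp(exp(1.28063)) - 0.8 = 35.76

35.76 cSt


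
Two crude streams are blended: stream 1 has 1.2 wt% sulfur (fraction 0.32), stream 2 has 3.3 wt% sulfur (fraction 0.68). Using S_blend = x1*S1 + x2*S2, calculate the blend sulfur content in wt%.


Linear sulfur blending: S_blend = x1*S1 + x2*S2
Contribution 1: 0.32 * 1.2 = 0.384 wt%
Contribution 2: 0.68 * 3.3 = 2.244 wt%
S_blend = 0.384 + 2.244 = 2.628

2.628 wt%


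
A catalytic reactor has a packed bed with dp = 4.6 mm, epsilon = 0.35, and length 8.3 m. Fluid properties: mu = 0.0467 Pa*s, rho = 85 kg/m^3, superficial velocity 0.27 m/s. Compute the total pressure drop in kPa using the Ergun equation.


dp = 4.6 mm = 0.0046 m
Viscous term = 150*0.0467*0.27*(1-0.35)^2 / (0.0046^2*0.35^3) = 880803
Inertial term = 1.75*85*0.27^2*(1-0.35) / (0.0046*0.35^3) = 35738.5
dP/L = 880803 + 35738.5 = 916542 Pa/m
dP = 916542 * 8.3 / 1000 = 7607 kPa

7607 kPa


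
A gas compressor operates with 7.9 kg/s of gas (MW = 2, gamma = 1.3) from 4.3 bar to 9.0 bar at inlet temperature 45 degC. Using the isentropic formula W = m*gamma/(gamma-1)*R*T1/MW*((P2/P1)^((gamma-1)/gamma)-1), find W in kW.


Isentropic work: W = m*(gamma/(gamma-1))*(R*T1/MW)*((P2/P1)^((gamma-1)/gamma) - 1)
T1 = 45 + 273.15 = 318.15 K
Pressure ratio = 9.0 / 4.3 = 2.09302
Exponent = (1.3 - 1)/1.3 = 0.230769
(P2/P1)^exp - 1 = 2.09302^0.230769 - 1 = 0.185836
W = 7.9 * 1.3 / 0.3 * 8.314 * 318.15 / 2 * 0.185836 = 8414

8414 kW


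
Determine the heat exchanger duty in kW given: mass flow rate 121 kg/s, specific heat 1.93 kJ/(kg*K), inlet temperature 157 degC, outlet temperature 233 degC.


Q = m_dot * cp * delta_T
delta_T = 233 - 157 = 76 K
Q = 121 * 1.93 * 76
= 233.53 * 76
= 17748.28 kW

17748.28 kW


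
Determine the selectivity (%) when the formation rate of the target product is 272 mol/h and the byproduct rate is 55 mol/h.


Selectivity = desired / (desired + undesired) * 100
Total products = 272 + 55 = 327 mol/h
S = 272 / 327 * 100
= 0.8318 * 100
= 83.18 %

83.18 %


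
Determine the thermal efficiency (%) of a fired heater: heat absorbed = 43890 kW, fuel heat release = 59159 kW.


Furnace efficiency = Q_absorbed / Q_fuel * 100
= 43890 / 59159 * 100 = 74.19

74.19 %


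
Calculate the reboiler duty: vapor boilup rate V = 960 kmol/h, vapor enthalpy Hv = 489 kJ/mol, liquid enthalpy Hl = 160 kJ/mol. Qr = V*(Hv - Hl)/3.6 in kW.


Qr = 960 * (489 - 160) / 3.6 = 960 * 329 / 3.6 = 87730

87730 kW


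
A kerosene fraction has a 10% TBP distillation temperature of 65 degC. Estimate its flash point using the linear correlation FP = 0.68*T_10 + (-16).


FP = 0.68 * 65 + (-16) = 28.2

28.2 degC


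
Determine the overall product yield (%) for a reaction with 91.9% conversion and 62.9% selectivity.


Overall yield = conversion (%) * selectivity (%) / 100
Conversion = 91.9%, Selectivity = 62.9%
Y = 91.9 * 62.9 / 100
= 57.8051 %

57.8051 %


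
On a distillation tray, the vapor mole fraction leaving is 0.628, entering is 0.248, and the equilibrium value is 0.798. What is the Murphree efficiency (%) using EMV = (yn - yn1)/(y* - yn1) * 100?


Murphree vapor efficiency: EMV = (y_n - y_(n-1)) / (y*_n - y_(n-1)) * 100
EMV = (0.628 - 0.248) / (0.798 - 0.248) * 100 = 0.38 / 0.55 * 100 = 69.09

69.09 %


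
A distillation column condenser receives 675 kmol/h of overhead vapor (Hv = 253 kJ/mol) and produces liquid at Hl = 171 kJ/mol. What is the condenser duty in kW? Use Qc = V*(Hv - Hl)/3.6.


Qc = 675 * (253 - 171) / 3.6 = 675 * 82 / 3.6 = 15380

15380 kW


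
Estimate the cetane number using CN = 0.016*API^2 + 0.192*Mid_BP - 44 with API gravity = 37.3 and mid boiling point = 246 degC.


CN = 0.016 * 37.3^2 + 0.192 * 246 - 44
CN = 22.26064 + 47.232 - 44 = 25.49264

25.49264


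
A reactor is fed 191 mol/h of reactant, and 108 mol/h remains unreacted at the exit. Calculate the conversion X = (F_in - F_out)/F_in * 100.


X = (F_in - F_out) / F_in * 100
Moles reacted = 191 - 108 = 83
X = 83 / 191 * 100
= 0.4346 * 100
= 43.46 %

43.46 %


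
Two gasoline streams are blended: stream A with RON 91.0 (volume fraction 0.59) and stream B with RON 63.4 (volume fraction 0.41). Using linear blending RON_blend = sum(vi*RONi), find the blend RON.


Linear blending: RON_blend = sum(vi * RONi)
Contribution 1: 0.59 * 91.0 = 53.69
Contribution 2: 0.41 * 63.4 = 25.994
RON_blend = 53.69 + 25.994 = 79.684

79.684


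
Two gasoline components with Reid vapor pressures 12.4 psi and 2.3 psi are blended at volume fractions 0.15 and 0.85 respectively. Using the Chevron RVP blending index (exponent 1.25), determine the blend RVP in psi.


Chevron index: RVP_blend = (sum xi*RVPi^1.25)^(1/1.25)
RVP^1.25 terms: 0.15 * 12.4^1.25 + 0.85 * 2.3^1.25 = 5.89791
RVP_blend = 5.89791^(1/1.25) = 4.136

4.136 psi


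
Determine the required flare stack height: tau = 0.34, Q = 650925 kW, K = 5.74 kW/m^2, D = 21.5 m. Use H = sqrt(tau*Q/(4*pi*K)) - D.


tau*Q/(4*pi*K) = 0.34 * 650925 / (4 * pi * 5.74) = 3068.23
sqrt(3068.23) = 55.3916
H = 55.3916 - 21.5 = 33.89

33.89 m


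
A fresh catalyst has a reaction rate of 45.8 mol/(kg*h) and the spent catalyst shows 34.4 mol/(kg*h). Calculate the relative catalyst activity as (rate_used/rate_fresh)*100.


Activity (%) = (rate_used / rate_fresh) * 100
rate_used = 34.4, rate_fresh = 45.8
= (34.4 / 45.8) * 100
= 0.7511 * 100 = 75.11

75.11 %


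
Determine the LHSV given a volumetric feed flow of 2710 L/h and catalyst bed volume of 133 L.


LHSV = volumetric feed rate / catalyst volume
= 2710 L/h / 133 L
= 20.38 h^-1

20.38 h^-1


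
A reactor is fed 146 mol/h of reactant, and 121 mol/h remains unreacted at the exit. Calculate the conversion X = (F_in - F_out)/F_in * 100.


X = (F_in - F_out) / F_in * 100
Moles reacted = 146 - 121 = 25
X = 25 / 146 * 100
= 0.1712 * 100
= 17.12 %

17.12 %


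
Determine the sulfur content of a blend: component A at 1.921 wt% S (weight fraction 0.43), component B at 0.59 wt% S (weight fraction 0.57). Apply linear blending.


Linear sulfur blending: S_blend = x1*S1 + x2*S2
Contribution 1: 0.43 * 1.921 = 0.82603 wt%
Contribution 2: 0.57 * 0.59 = 0.3363 wt%
S_blend = 0.82603 + 0.3363 = 1.16233

1.16233 wt%


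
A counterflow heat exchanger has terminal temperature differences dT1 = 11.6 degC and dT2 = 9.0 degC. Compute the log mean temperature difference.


LMTD = (dT1 - dT2) / ln(dT1/dT2)
= (11.6 - 9.0) / ln(11.6 / 9.0) = 2.6 / 0.253781 = 10.25

10.25 degC


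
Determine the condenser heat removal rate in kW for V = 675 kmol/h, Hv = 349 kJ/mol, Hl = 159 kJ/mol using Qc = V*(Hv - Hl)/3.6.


Qc = 675 * (349 - 159) / 3.6 = 675 * 190 / 3.6 = 35620

35620 kW


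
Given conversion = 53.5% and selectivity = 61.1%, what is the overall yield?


Overall yield = conversion (%) * selectivity (%) / 100
Conversion = 53.5%, Selectivity = 61.1%
Y = 53.5 * 61.1 / 100
= 32.6885 %

32.6885 %


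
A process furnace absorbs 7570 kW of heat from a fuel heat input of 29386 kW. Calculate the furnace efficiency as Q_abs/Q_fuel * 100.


Furnace efficiency = Q_absorbed / Q_fuel * 100
= 7570 / 29386 * 100 = 25.76

25.76 %


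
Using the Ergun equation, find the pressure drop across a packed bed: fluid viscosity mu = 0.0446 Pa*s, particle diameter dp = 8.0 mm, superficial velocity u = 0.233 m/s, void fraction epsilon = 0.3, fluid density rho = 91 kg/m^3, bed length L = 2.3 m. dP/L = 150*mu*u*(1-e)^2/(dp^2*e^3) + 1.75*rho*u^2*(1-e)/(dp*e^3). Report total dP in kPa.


dp = 8.0 mm = 0.008 m
Viscous term = 150*0.0446*0.233*(1-0.3)^2 / (0.008^2*0.3^3) = 442012
Inertial term = 1.75*91*0.233^2*(1-0.3) / (0.008*0.3^3) = 28017.9
dP/L = 442012 + 28017.9 = 470030 Pa/m
dP = 470030 * 2.3 / 1000 = 1081 kPa

1081 kPa


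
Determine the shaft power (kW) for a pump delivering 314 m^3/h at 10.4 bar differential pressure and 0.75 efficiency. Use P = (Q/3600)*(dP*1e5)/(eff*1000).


Q = 314 / 3600 = 0.0872222 m^3/s
P = 0.0872222 * (10.4 * 1e5) / 0.75 / 1000 = 120.9

120.9 kW


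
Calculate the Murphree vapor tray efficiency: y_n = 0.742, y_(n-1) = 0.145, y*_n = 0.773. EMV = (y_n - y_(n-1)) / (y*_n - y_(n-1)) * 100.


Murphree vapor efficiency: EMV = (y_n - y_(n-1)) / (y*_n - y_(n-1)) * 100
EMV = (0.742 - 0.145) / (0.773 - 0.145) * 100 = 0.597 / 0.628 * 100 = 95.06

95.06 %


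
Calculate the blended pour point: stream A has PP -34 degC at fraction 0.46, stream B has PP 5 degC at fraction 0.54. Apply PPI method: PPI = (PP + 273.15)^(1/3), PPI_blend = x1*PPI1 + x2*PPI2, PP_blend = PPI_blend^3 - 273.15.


PPI_1 = (-34 + 273.15)^(1/3) = 6.20712
PPI_2 = (5 + 273.15)^(1/3) = 6.527693
PPI_blend = 0.46 * 6.20712 + 0.54 * 6.527693 = 6.380229
PP_blend = 6.380229^3 - 273.15 = 259.722 - 273.15 = -13.43

-13.43 degC


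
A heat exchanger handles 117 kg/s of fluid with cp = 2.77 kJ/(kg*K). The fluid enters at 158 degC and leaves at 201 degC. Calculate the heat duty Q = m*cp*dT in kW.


Q = m_dot * cp * delta_T
delta_T = 201 - 158 = 43 K
Q = 117 * 2.77 * 43
= 324.09 * 43
= 13935.87 kW

13935.87 kW


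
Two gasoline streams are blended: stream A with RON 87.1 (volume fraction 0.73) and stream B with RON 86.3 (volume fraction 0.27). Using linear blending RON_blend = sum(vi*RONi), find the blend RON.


Linear blending: RON_blend = sum(vi * RONi)
Contribution 1: 0.73 * 87.1 = 63.583
Contribution 2: 0.27 * 86.3 = 23.301
RON_blend = 63.583 + 23.301 = 86.884

86.884


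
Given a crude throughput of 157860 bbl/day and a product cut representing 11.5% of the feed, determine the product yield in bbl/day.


Crude throughput = 157860 bbl/day
Fraction yield = 11.5%
yield = throughput * fraction / 100
yield = 157860 * 11.5 / 100 = 18153.9

18153.9 bbl/day


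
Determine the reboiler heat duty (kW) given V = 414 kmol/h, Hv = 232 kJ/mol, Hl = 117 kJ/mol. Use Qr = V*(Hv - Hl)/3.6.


Qr = 414 * (232 - 117) / 3.6 = 414 * 115 / 3.6 = 13220

13220 kW


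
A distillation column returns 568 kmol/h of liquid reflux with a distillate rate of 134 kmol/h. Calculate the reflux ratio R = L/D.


Reflux ratio definition: R = L / D (liquid returned / distillate withdrawn)
L = 568 kmol/h, D = 134 kmol/h
R = 568 / 134 = 4.239

4.239


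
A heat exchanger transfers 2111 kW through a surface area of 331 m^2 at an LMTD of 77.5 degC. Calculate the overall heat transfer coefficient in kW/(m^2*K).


From Q = U*A*LMTD, U = Q / (A * LMTD)
U = 2111 / (331 * 77.5) = 2111 / 25652.5 = 0.08229

0.08229 kW/(m^2*K)


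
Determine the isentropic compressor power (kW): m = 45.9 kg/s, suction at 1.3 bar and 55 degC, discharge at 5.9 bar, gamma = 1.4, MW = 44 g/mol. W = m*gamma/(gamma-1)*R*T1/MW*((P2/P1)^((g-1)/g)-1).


Isentropic work: W = m*(gamma/(gamma-1))*(R*T1/MW)*((P2/P1)^((gamma-1)/gamma) - 1)
T1 = 55 + 273.15 = 328.15 K
Pressure ratio = 5.9 / 1.3 = 4.53846
Exponent = (1.4 - 1)/1.4 = 0.285714
(P2/P1)^exp - 1 = 4.53846^0.285714 - 1 = 0.540593
W = 45.9 * 1.4 / 0.4 * 8.314 * 328.15 / 44 * 0.540593 = 5385

5385 kW


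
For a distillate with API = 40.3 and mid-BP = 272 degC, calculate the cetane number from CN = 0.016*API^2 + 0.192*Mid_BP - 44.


CN = 0.016 * 40.3^2 + 0.192 * 272 - 44
CN = 25.98544 + 52.224 - 44 = 34.20944

34.20944


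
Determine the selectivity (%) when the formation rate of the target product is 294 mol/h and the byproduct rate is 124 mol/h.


Selectivity = desired / (desired + undesired) * 100
Total products = 294 + 124 = 418 mol/h
S = 294 / 418 * 100
= 0.7033 * 100
= 70.33 %

70.33 %


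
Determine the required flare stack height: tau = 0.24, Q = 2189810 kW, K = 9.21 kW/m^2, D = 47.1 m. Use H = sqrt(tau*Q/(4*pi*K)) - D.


tau*Q/(4*pi*K) = 0.24 * 2189810 / (4 * pi * 9.21) = 4540.97
sqrt(4540.97) = 67.3867
H = 67.3867 - 47.1 = 20.29

20.29 m


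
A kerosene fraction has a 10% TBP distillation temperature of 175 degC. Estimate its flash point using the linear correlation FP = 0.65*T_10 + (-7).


FP = 0.65 * 175 + (-7) = 106.75

106.75 degC


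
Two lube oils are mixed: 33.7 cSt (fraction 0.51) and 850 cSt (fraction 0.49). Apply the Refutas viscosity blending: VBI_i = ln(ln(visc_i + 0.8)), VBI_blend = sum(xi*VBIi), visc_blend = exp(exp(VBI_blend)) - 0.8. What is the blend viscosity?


Refutas method: VBN_i = 14.534*ln(ln(visc_i + 0.8)) + 10.975, blended linearly by mass fraction; since VBN is linear in VBI_i = ln(ln(visc_i + 0.8)) and the fractions sum to 1, blend VBI directly: visc = exp(exp(VBI_blend)) - 0.8
VBI_1 = ln(ln(33.7 + 0.8)) = 1.2644
VBI_2 = ln(ln(850 + 0.8)) = 1.90898
VBI_blend = 0.51 * 1.2644 + 0.49 * 1.90898 = 1.58024
visc_blend = exp(exp(1.58024)) - 0.8 = 127.7

127.7 cSt


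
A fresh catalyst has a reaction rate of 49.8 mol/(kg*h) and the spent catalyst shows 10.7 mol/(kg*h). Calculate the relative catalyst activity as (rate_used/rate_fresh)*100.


Activity (%) = (rate_used / rate_fresh) * 100
rate_used = 10.7, rate_fresh = 49.8
= (10.7 / 49.8) * 100
= 0.2149 * 100 = 21.49

21.49 %


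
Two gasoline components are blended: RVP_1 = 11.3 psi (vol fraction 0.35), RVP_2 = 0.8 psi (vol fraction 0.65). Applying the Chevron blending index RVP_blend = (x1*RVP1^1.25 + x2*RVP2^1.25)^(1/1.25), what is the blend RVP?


Chevron index: RVP_blend = (sum xi*RVPi^1.25)^(1/1.25)
RVP^1.25 terms: 0.35 * 11.3^1.25 + 0.65 * 0.8^1.25 = 7.74309
RVP_blend = 7.74309^(1/1.25) = 5.142

5.142 psi


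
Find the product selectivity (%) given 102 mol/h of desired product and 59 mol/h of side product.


Selectivity = desired / (desired + undesired) * 100
Total products = 102 + 59 = 161 mol/h
S = 102 / 161 * 100
= 0.6335 * 100
= 63.35 %

63.35 %


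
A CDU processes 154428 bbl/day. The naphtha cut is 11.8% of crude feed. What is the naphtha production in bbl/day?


Crude throughput = 154428 bbl/day
Fraction yield = 11.8%
yield = throughput * fraction / 100
yield = 154428 * 11.8 / 100 = 18222.504

18222.504 bbl/day


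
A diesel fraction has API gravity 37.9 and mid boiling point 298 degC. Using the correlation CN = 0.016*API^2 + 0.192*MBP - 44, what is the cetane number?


CN = 0.016 * 37.9^2 + 0.192 * 298 - 44
CN = 22.98256 + 57.216 - 44 = 36.19856

36.19856


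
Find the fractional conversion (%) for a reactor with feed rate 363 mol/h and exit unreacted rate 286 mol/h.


X = (F_in - F_out) / F_in * 100
Moles reacted = 363 - 286 = 77
X = 77 / 363 * 100
= 0.2121 * 100
= 21.21 %

21.21 %


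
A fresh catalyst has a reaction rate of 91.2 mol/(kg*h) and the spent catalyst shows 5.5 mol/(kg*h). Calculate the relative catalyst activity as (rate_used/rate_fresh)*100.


Activity (%) = (rate_used / rate_fresh) * 100
rate_used = 5.5, rate_fresh = 91.2
= (5.5 / 91.2) * 100
= 0.06031 * 100 = 6.031

6.031 %


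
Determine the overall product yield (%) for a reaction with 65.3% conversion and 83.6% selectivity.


Overall yield = conversion (%) * selectivity (%) / 100
Conversion = 65.3%, Selectivity = 83.6%
Y = 65.3 * 83.6 / 100
= 54.5908 %

54.5908 %


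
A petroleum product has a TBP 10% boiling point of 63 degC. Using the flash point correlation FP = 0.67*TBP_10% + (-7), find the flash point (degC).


FP = 0.67 * 63 + (-7) = 35.21

35.21 degC


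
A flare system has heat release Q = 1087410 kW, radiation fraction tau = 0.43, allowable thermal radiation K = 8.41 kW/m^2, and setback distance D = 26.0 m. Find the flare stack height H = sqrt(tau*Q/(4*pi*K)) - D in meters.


tau*Q/(4*pi*K) = 0.43 * 1087410 / (4 * pi * 8.41) = 4424.42
sqrt(4424.42) = 66.5163
H = 66.5163 - 26.0 = 40.52

40.52 m


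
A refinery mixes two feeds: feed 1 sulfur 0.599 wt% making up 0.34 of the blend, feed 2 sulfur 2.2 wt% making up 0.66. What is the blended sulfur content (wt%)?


Linear sulfur blending: S_blend = x1*S1 + x2*S2
Contribution 1: 0.34 * 0.599 = 0.20366 wt%
Contribution 2: 0.66 * 2.2 = 1.452 wt%
S_blend = 0.20366 + 1.452 = 1.65566

1.65566 wt%


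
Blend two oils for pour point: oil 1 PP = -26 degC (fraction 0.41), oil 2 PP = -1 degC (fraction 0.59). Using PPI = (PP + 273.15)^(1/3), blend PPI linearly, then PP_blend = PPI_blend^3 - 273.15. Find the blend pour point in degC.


PPI_1 = (-26 + 273.15)^(1/3) = 6.275575
PPI_2 = (-1 + 273.15)^(1/3) = 6.480414
PPI_blend = 0.41 * 6.275575 + 0.59 * 6.480414 = 6.39643
PP_blend = 6.39643^3 - 273.15 = 261.7056 - 273.15 = -11.44

-11.44 degC
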